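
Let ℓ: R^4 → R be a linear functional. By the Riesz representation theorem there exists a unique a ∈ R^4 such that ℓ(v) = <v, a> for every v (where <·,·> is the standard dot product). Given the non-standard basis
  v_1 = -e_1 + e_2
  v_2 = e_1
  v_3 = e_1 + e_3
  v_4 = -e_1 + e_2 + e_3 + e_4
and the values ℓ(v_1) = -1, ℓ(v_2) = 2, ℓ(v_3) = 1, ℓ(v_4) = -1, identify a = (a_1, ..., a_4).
a = (2, 1, -1, 1)

Write a = (a_1, ..., a_4) in the standard basis. For each basis vector v_i, ℓ(v_i) = <v_i, a> is a linear equation in the a_j's. Collect the n equations into a matrix system V a = ℓ, where row i of V is v_i (expressed in the standard basis). Since V is invertible (lower-triangular with 1s on the diagonal, up to permutation), solve by back-substitution:
  V =
[[-1, 1, 0, 0],
 [1, 0, 0, 0],
 [1, 0, 1, 0],
 [-1, 1, 1, 1]]
  V a = (-1, 2, 1, -1)
Solving gives a = (2, 1, -1, 1).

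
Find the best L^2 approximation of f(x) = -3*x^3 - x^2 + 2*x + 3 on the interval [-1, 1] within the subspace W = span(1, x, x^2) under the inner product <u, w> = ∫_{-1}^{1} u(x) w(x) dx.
g(x) = -x^2 + x/5 + 3

The best approximation g ∈ W is the orthogonal projection of f onto W. Writing g = a_0 + a_1 x + a_2 x^2, the coefficients solve the normal equations G · a = b where
  G_{ij} = <φ_i, φ_j> and b_i = <f, φ_i>, with φ_0 = 1, φ_1 = x, φ_2 = x^2.
G =
  [2, 0, 2/3]
  [0, 2/3, 0]
  [2/3, 0, 2/5],
b = (16/3, 2/15, 8/5).
Solving gives a_0 = 3, a_1 = 1/5, a_2 = -1, so
  g(x) = -x^2 + x/5 + 3.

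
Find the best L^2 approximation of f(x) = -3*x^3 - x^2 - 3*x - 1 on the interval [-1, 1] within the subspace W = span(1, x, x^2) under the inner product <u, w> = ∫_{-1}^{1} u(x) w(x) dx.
g(x) = -x^2 - 24*x/5 - 1

The best approximation g ∈ W is the orthogonal projection of f onto W. Writing g = a_0 + a_1 x + a_2 x^2, the coefficients solve the normal equations G · a = b where
  G_{ij} = <φ_i, φ_j> and b_i = <f, φ_i>, with φ_0 = 1, φ_1 = x, φ_2 = x^2.
G =
  [2, 0, 2/3]
  [0, 2/3, 0]
  [2/3, 0, 2/5],
b = (-8/3, -16/5, -16/15).
Solving gives a_0 = -1, a_1 = -24/5, a_2 = -1, so
  g(x) = -x^2 - 24*x/5 - 1.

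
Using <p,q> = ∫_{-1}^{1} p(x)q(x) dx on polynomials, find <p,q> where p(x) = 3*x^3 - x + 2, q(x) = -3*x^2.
<p,q> = -4

Expand the product: p(x)·q(x) = -9*x^5 + 3*x^3 - 6*x^2.
∫_{-1}^{1} of each monomial x^k gives [2/(k+1) if k even, 0 if k odd]. Integrating term-by-term (or equivalently evaluating the antiderivative F(x) = -3*x^6/2 + 3*x^4/4 - 2*x^3 at the endpoints):
  F(1) − F(−1) = -11/4 − (5/4) = -4.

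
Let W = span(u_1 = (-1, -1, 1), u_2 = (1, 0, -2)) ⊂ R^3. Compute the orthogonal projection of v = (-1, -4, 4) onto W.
proj_W(v) = (-3, -3, 3)

Set up U = [u_1 | ... | u_2] ∈ R^(3×2). The projector onto W = col(U) is P = U (U^T U)^(-1) U^T.
Compute U^T U =
  [3, -3]
  [-3, 5],
and U^T v = (9, -9).
Solve U^T U · c = U^T v for the coefficients: c = (3, 0). The projection is proj_W(v) = U c.
Check: (v - proj_W(v)) · u_1 = 0  (should be 0).
Check: (v - proj_W(v)) · u_2 = 0  (should be 0).
Result: proj_W(v) = (-3, -3, 3).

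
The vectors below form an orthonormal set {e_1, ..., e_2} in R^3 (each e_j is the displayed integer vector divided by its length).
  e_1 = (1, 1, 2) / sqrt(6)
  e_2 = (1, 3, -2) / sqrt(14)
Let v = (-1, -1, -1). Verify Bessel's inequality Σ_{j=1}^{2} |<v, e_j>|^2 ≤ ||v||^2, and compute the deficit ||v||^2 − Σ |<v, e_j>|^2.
Σ |<v, e_j>|^2 = 62/21; ||v||^2 = 3; deficit = 1/21

Write each e_j = u_j / sqrt(<u_j, u_j>) where u_j is the displayed integer vector. Then <v, e_j> = <v, u_j> / sqrt(<u_j, u_j>), so |<v, e_j>|^2 = <v, u_j>^2 / <u_j, u_j>.
Coefficients: <v, e_1> = -4/sqrt(6), <v, e_2> = -2/sqrt(14).
Square and sum: Σ |<v, e_j>|^2 = 62/21.
Compute ||v||^2 = v·v = 3.
Deficit = 3 − 62/21 = 1/21 ≥ 0, confirming Bessel's inequality. (The deficit equals ||v − Σ <v,e_j> e_j||^2, the squared distance from v to span{e_j}.)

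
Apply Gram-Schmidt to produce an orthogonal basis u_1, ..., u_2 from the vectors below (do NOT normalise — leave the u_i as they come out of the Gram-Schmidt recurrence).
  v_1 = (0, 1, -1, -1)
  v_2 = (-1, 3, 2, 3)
Orthogonal basis:
  u_1 = (0, 1, -1, -1)
  u_2 = (-1, 11/3, 4/3, 7/3)

Apply the Gram-Schmidt recurrence
  u_1 = v_1
  u_i = v_i − Σ_{j<i} ((v_i · u_j) / (u_j · u_j)) · u_j.

Step by step this gives:
  u_1 = (0, 1, -1, -1)
  u_2 = (-1, 11/3, 4/3, 7/3)

Orthogonality check:
  u_2 · u_1 = 0 (should be 0)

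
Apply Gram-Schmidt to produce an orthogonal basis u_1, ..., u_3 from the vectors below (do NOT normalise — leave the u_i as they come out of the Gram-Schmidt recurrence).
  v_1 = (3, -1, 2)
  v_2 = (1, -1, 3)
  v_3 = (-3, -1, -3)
Orthogonal basis:
  u_1 = (3, -1, 2)
  u_2 = (-8/7, -2/7, 11/7)
  u_3 = (-8/27, -56/27, -16/27)

Apply the Gram-Schmidt recurrence
  u_1 = v_1
  u_i = v_i − Σ_{j<i} ((v_i · u_j) / (u_j · u_j)) · u_j.

Step by step this gives:
  u_1 = (3, -1, 2)
  u_2 = (-8/7, -2/7, 11/7)
  u_3 = (-8/27, -56/27, -16/27)

Orthogonality check:
  u_2 · u_1 = 0 (should be 0)
  u_3 · u_1 = 0 (should be 0)
  u_3 · u_2 = 0 (should be 0)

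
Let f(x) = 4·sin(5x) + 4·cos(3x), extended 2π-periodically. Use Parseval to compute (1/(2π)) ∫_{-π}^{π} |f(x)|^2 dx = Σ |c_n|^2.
Σ |c_n|^2 = 16

Expand |f|^2 and use orthogonality of {sin(nx), cos(mx)} on [-π, π]:
  ∫_{-π}^{π} sin(nx)^2 dx = π, ∫ cos(mx)^2 dx = π, and cross terms integrate to 0.
So ∫_{-π}^{π} f(x)^2 dx = 4^2 · π + 4^2 · π = (16 + 16)π.
Divide by 2π: (16 + 16)/2 = 16.
By Parseval, this equals Σ |c_n|^2.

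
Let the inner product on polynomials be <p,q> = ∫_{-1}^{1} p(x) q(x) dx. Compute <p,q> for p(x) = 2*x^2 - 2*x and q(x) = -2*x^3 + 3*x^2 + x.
<p,q> = 8/3

Expand the product: p(x)·q(x) = -4*x^5 + 10*x^4 - 4*x^3 - 2*x^2.
∫_{-1}^{1} of each monomial x^k gives [2/(k+1) if k even, 0 if k odd]. Integrating term-by-term (or equivalently evaluating the antiderivative F(x) = -2*x^6/3 + 2*x^5 - x^4 - 2*x^3/3 at the endpoints):
  F(1) − F(−1) = -1/3 − (-3) = 8/3.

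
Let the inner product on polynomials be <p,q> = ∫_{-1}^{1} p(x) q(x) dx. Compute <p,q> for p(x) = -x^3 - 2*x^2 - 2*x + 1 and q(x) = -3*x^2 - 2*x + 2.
<p,q> = 26/5

Expand the product: p(x)·q(x) = 3*x^5 + 8*x^4 + 8*x^3 - 3*x^2 - 6*x + 2.
∫_{-1}^{1} of each monomial x^k gives [2/(k+1) if k even, 0 if k odd]. Integrating term-by-term (or equivalently evaluating the antiderivative F(x) = x^6/2 + 8*x^5/5 + 2*x^4 - x^3 - 3*x^2 + 2*x at the endpoints):
  F(1) − F(−1) = 21/10 − (-31/10) = 26/5.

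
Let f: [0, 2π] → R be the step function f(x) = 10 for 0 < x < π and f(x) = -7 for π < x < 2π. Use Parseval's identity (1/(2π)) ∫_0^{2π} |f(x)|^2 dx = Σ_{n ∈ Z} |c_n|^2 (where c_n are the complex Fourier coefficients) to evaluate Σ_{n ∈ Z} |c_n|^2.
Σ |c_n|^2 = 149/2

Parseval equates the L^2 energy of f (normalised by 1/(2π)) with the ℓ^2 sum of its Fourier coefficients: (1/(2π)) ∫_0^{2π} |f|^2 = Σ |c_n|^2.
Compute the left side: (1/(2π)) [∫_0^π 10^2 dx + ∫_π^{2π} (-7)^2 dx] = (1/(2π)) · (100π + 49π) = (100 + 49)/2 = 149/2.
So Σ_{n ∈ Z} |c_n|^2 = 149/2.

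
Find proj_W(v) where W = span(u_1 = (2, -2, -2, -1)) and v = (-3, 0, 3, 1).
proj_W(v) = (-2, 2, 2, 1)

Set up U = [u_1 | ... | u_1] ∈ R^(4×1). The projector onto W = col(U) is P = U (U^T U)^(-1) U^T.
Compute U^T U =
  [13],
and U^T v = (-13).
Solve U^T U · c = U^T v for the coefficients: c = (-1). The projection is proj_W(v) = U c.
Check: (v - proj_W(v)) · u_1 = 0  (should be 0).
Result: proj_W(v) = (-2, 2, 2, 1).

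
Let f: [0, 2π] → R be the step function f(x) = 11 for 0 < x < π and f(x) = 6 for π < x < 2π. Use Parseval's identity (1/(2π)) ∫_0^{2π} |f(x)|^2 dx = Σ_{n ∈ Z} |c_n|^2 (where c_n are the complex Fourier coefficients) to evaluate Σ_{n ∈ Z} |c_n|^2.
Σ |c_n|^2 = 157/2

Parseval equates the L^2 energy of f (normalised by 1/(2π)) with the ℓ^2 sum of its Fourier coefficients: (1/(2π)) ∫_0^{2π} |f|^2 = Σ |c_n|^2.
Compute the left side: (1/(2π)) [∫_0^π 11^2 dx + ∫_π^{2π} 6^2 dx] = (1/(2π)) · (121π + 36π) = (121 + 36)/2 = 157/2.
So Σ_{n ∈ Z} |c_n|^2 = 157/2.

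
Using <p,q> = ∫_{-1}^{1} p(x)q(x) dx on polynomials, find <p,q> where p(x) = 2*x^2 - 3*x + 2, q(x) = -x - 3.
<p,q> = -14

Expand the product: p(x)·q(x) = -2*x^3 - 3*x^2 + 7*x - 6.
∫_{-1}^{1} of each monomial x^k gives [2/(k+1) if k even, 0 if k odd]. Integrating term-by-term (or equivalently evaluating the antiderivative F(x) = -x^4/2 - x^3 + 7*x^2/2 - 6*x at the endpoints):
  F(1) − F(−1) = -4 − (10) = -14.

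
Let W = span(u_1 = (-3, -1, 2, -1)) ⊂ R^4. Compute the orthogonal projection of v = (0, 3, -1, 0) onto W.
proj_W(v) = (1, 1/3, -2/3, 1/3)

Set up U = [u_1 | ... | u_1] ∈ R^(4×1). The projector onto W = col(U) is P = U (U^T U)^(-1) U^T.
Compute U^T U =
  [15],
and U^T v = (-5).
Solve U^T U · c = U^T v for the coefficients: c = (-1/3). The projection is proj_W(v) = U c.
Check: (v - proj_W(v)) · u_1 = 0  (should be 0).
Result: proj_W(v) = (1, 1/3, -2/3, 1/3).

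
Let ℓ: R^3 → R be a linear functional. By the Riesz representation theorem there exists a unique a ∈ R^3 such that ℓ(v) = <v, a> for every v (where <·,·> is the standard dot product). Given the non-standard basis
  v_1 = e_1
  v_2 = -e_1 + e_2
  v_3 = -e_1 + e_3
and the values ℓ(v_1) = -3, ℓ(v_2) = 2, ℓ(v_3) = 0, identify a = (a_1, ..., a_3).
a = (-3, -1, -3)

Write a = (a_1, ..., a_3) in the standard basis. For each basis vector v_i, ℓ(v_i) = <v_i, a> is a linear equation in the a_j's. Collect the n equations into a matrix system V a = ℓ, where row i of V is v_i (expressed in the standard basis). Since V is invertible (lower-triangular with 1s on the diagonal, up to permutation), solve by back-substitution:
  V =
[[1, 0, 0],
 [-1, 1, 0],
 [-1, 0, 1]]
  V a = (-3, 2, 0)
Solving gives a = (-3, -1, -3).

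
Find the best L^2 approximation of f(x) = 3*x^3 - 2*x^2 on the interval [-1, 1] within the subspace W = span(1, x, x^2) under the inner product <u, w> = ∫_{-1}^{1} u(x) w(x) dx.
g(x) = -2*x^2 + 9*x/5

The best approximation g ∈ W is the orthogonal projection of f onto W. Writing g = a_0 + a_1 x + a_2 x^2, the coefficients solve the normal equations G · a = b where
  G_{ij} = <φ_i, φ_j> and b_i = <f, φ_i>, with φ_0 = 1, φ_1 = x, φ_2 = x^2.
G =
  [2, 0, 2/3]
  [0, 2/3, 0]
  [2/3, 0, 2/5],
b = (-4/3, 6/5, -4/5).
Solving gives a_0 = 0, a_1 = 9/5, a_2 = -2, so
  g(x) = -2*x^2 + 9*x/5.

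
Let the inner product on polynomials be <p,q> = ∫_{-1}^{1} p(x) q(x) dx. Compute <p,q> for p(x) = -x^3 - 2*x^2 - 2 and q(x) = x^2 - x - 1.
<p,q> = 18/5

Expand the product: p(x)·q(x) = -x^5 - x^4 + 3*x^3 + 2*x + 2.
∫_{-1}^{1} of each monomial x^k gives [2/(k+1) if k even, 0 if k odd]. Integrating term-by-term (or equivalently evaluating the antiderivative F(x) = -x^6/6 - x^5/5 + 3*x^4/4 + x^2 + 2*x at the endpoints):
  F(1) − F(−1) = 203/60 − (-13/60) = 18/5.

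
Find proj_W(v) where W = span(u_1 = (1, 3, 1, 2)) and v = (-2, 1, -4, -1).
proj_W(v) = (-1/3, -1, -1/3, -2/3)

Set up U = [u_1 | ... | u_1] ∈ R^(4×1). The projector onto W = col(U) is P = U (U^T U)^(-1) U^T.
Compute U^T U =
  [15],
and U^T v = (-5).
Solve U^T U · c = U^T v for the coefficients: c = (-1/3). The projection is proj_W(v) = U c.
Check: (v - proj_W(v)) · u_1 = 0  (should be 0).
Result: proj_W(v) = (-1/3, -1, -1/3, -2/3).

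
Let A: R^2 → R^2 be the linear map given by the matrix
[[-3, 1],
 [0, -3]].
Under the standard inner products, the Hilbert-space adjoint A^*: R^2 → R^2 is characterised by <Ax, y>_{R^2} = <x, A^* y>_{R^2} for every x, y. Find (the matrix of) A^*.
A^* = A^T =
[[-3, 0],
 [1, -3]]

For real matrices with standard dot products, the defining identity <Ax, y> = <x, A^* y> gives (Ax)^T y = x^T (A^*) y, i.e. x^T A^T y = x^T (A^*) y. Since this holds for all x, y, we must have A^* = A^T. Therefore
A^* =
[[-3, 0],
 [1, -3]].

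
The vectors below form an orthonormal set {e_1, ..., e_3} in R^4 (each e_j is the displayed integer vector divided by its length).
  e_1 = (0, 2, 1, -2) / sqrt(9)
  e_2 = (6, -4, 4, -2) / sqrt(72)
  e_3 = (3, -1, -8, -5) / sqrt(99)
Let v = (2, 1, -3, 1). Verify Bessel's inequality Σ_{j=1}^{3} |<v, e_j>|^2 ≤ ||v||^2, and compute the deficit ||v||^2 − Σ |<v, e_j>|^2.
Σ |<v, e_j>|^2 = 161/22; ||v||^2 = 15; deficit = 169/22

Write each e_j = u_j / sqrt(<u_j, u_j>) where u_j is the displayed integer vector. Then <v, e_j> = <v, u_j> / sqrt(<u_j, u_j>), so |<v, e_j>|^2 = <v, u_j>^2 / <u_j, u_j>.
Coefficients: <v, e_1> = -3/sqrt(9), <v, e_2> = -6/sqrt(72), <v, e_3> = 24/sqrt(99).
Square and sum: Σ |<v, e_j>|^2 = 161/22.
Compute ||v||^2 = v·v = 15.
Deficit = 15 − 161/22 = 169/22 ≥ 0, confirming Bessel's inequality. (The deficit equals ||v − Σ <v,e_j> e_j||^2, the squared distance from v to span{e_j}.)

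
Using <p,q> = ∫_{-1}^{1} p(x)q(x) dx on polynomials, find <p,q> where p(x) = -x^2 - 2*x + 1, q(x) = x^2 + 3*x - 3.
<p,q> = -116/15

Expand the product: p(x)·q(x) = -x^4 - 5*x^3 - 2*x^2 + 9*x - 3.
∫_{-1}^{1} of each monomial x^k gives [2/(k+1) if k even, 0 if k odd]. Integrating term-by-term (or equivalently evaluating the antiderivative F(x) = -x^5/5 - 5*x^4/4 - 2*x^3/3 + 9*x^2/2 - 3*x at the endpoints):
  F(1) − F(−1) = -37/60 − (427/60) = -116/15.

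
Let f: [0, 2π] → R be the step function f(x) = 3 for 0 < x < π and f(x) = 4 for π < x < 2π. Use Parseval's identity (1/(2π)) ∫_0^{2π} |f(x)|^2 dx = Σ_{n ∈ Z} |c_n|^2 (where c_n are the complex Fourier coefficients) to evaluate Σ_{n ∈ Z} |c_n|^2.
Σ |c_n|^2 = 25/2

Parseval equates the L^2 energy of f (normalised by 1/(2π)) with the ℓ^2 sum of its Fourier coefficients: (1/(2π)) ∫_0^{2π} |f|^2 = Σ |c_n|^2.
Compute the left side: (1/(2π)) [∫_0^π 3^2 dx + ∫_π^{2π} 4^2 dx] = (1/(2π)) · (9π + 16π) = (9 + 16)/2 = 25/2.
So Σ_{n ∈ Z} |c_n|^2 = 25/2.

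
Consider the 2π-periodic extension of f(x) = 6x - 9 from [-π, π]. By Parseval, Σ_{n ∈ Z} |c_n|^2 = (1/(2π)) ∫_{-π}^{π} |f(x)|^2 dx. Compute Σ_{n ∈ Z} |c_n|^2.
Σ |c_n|^2 = 12π^2 + 81

Expand and integrate term by term over [-π, π]:
  ∫ (6x)^2 dx = 36·(2π^3/3); ∫ 2·6·(-9)·x dx = 0 (odd integrand); ∫ (-9)^2 dx = 81·2π.
So (1/(2π)) ∫_{-π}^{π} (6x - 9)^2 dx = 36π^2/3 + 81 = 12π^2 + 81.
Parseval ⇒ Σ |c_n|^2 = 12π^2 + 81.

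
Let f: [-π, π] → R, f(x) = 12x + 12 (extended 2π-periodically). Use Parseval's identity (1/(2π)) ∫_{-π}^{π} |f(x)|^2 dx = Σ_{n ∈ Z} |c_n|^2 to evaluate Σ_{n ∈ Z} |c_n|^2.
Σ |c_n|^2 = 48π^2 + 144

Expand and integrate term by term over [-π, π]:
  ∫ (12x)^2 dx = 144·(2π^3/3); ∫ 2·12·(12)·x dx = 0 (odd integrand); ∫ 12^2 dx = 144·2π.
So (1/(2π)) ∫_{-π}^{π} (12x + 12)^2 dx = 144π^2/3 + 144 = 48π^2 + 144.
Parseval ⇒ Σ |c_n|^2 = 48π^2 + 144.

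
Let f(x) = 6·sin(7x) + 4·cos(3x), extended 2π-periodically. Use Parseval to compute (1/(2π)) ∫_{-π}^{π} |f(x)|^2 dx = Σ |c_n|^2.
Σ |c_n|^2 = 26

Expand |f|^2 and use orthogonality of {sin(nx), cos(mx)} on [-π, π]:
  ∫_{-π}^{π} sin(nx)^2 dx = π, ∫ cos(mx)^2 dx = π, and cross terms integrate to 0.
So ∫_{-π}^{π} f(x)^2 dx = 6^2 · π + 4^2 · π = (36 + 16)π.
Divide by 2π: (36 + 16)/2 = 26.
By Parseval, this equals Σ |c_n|^2.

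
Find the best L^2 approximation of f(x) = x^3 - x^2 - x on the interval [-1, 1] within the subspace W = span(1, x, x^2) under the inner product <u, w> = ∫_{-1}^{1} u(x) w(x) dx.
g(x) = -x^2 - 2*x/5

The best approximation g ∈ W is the orthogonal projection of f onto W. Writing g = a_0 + a_1 x + a_2 x^2, the coefficients solve the normal equations G · a = b where
  G_{ij} = <φ_i, φ_j> and b_i = <f, φ_i>, with φ_0 = 1, φ_1 = x, φ_2 = x^2.
G =
  [2, 0, 2/3]
  [0, 2/3, 0]
  [2/3, 0, 2/5],
b = (-2/3, -4/15, -2/5).
Solving gives a_0 = 0, a_1 = -2/5, a_2 = -1, so
  g(x) = -x^2 - 2*x/5.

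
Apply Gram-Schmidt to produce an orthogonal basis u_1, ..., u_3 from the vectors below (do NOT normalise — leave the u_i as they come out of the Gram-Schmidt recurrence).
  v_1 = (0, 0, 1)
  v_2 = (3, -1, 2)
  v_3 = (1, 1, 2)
Orthogonal basis:
  u_1 = (0, 0, 1)
  u_2 = (3, -1, 0)
  u_3 = (2/5, 6/5, 0)

Apply the Gram-Schmidt recurrence
  u_1 = v_1
  u_i = v_i − Σ_{j<i} ((v_i · u_j) / (u_j · u_j)) · u_j.

Step by step this gives:
  u_1 = (0, 0, 1)
  u_2 = (3, -1, 0)
  u_3 = (2/5, 6/5, 0)

Orthogonality check:
  u_2 · u_1 = 0 (should be 0)
  u_3 · u_1 = 0 (should be 0)
  u_3 · u_2 = 0 (should be 0)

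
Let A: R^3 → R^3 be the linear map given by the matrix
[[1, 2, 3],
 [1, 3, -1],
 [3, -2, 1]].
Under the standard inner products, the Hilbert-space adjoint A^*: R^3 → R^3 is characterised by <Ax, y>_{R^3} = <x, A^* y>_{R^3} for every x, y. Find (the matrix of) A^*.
A^* = A^T =
[[1, 1, 3],
 [2, 3, -2],
 [3, -1, 1]]

For real matrices with standard dot products, the defining identity <Ax, y> = <x, A^* y> gives (Ax)^T y = x^T (A^*) y, i.e. x^T A^T y = x^T (A^*) y. Since this holds for all x, y, we must have A^* = A^T. Therefore
A^* =
[[1, 1, 3],
 [2, 3, -2],
 [3, -1, 1]].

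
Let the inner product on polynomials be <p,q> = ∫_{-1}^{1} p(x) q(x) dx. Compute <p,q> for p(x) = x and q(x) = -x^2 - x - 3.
<p,q> = -2/3

Expand the product: p(x)·q(x) = -x^3 - x^2 - 3*x.
∫_{-1}^{1} of each monomial x^k gives [2/(k+1) if k even, 0 if k odd]. Integrating term-by-term (or equivalently evaluating the antiderivative F(x) = -x^4/4 - x^3/3 - 3*x^2/2 at the endpoints):
  F(1) − F(−1) = -25/12 − (-17/12) = -2/3.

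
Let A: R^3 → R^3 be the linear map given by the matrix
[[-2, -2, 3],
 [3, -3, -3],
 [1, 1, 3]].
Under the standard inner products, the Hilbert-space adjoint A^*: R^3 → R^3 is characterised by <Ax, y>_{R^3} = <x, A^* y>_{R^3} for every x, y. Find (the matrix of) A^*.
A^* = A^T =
[[-2, 3, 1],
 [-2, -3, 1],
 [3, -3, 3]]

For real matrices with standard dot products, the defining identity <Ax, y> = <x, A^* y> gives (Ax)^T y = x^T (A^*) y, i.e. x^T A^T y = x^T (A^*) y. Since this holds for all x, y, we must have A^* = A^T. Therefore
A^* =
[[-2, 3, 1],
 [-2, -3, 1],
 [3, -3, 3]].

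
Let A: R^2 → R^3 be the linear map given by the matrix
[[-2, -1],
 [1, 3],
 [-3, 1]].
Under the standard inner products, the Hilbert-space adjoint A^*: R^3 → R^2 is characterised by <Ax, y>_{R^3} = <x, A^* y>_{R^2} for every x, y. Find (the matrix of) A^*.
A^* = A^T =
[[-2, 1, -3],
 [-1, 3, 1]]

For real matrices with standard dot products, the defining identity <Ax, y> = <x, A^* y> gives (Ax)^T y = x^T (A^*) y, i.e. x^T A^T y = x^T (A^*) y. Since this holds for all x, y, we must have A^* = A^T. Therefore
A^* =
[[-2, 1, -3],
 [-1, 3, 1]].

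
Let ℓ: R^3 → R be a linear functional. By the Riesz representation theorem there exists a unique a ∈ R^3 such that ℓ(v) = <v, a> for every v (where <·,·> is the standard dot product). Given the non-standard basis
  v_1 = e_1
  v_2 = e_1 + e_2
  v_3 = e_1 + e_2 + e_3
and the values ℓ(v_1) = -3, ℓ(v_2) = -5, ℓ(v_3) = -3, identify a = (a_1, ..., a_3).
a = (-3, -2, 2)

Write a = (a_1, ..., a_3) in the standard basis. For each basis vector v_i, ℓ(v_i) = <v_i, a> is a linear equation in the a_j's. Collect the n equations into a matrix system V a = ℓ, where row i of V is v_i (expressed in the standard basis). Since V is invertible (lower-triangular with 1s on the diagonal, up to permutation), solve by back-substitution:
  V =
[[1, 0, 0],
 [1, 1, 0],
 [1, 1, 1]]
  V a = (-3, -5, -3)
Solving gives a = (-3, -2, 2).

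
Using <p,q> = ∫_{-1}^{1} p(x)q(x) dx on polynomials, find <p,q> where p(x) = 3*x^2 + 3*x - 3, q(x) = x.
<p,q> = 2

Expand the product: p(x)·q(x) = 3*x^3 + 3*x^2 - 3*x.
∫_{-1}^{1} of each monomial x^k gives [2/(k+1) if k even, 0 if k odd]. Integrating term-by-term (or equivalently evaluating the antiderivative F(x) = 3*x^4/4 + x^3 - 3*x^2/2 at the endpoints):
  F(1) − F(−1) = 1/4 − (-7/4) = 2.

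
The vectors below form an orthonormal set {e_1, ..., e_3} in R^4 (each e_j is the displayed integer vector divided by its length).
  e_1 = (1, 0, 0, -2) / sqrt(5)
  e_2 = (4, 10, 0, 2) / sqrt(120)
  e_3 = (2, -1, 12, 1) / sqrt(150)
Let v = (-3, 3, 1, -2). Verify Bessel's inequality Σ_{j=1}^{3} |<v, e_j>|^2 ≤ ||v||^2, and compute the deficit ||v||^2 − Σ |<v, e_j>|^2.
Σ |<v, e_j>|^2 = 46/25; ||v||^2 = 23; deficit = 529/25

Write each e_j = u_j / sqrt(<u_j, u_j>) where u_j is the displayed integer vector. Then <v, e_j> = <v, u_j> / sqrt(<u_j, u_j>), so |<v, e_j>|^2 = <v, u_j>^2 / <u_j, u_j>.
Coefficients: <v, e_1> = 1/sqrt(5), <v, e_2> = 14/sqrt(120), <v, e_3> = 1/sqrt(150).
Square and sum: Σ |<v, e_j>|^2 = 46/25.
Compute ||v||^2 = v·v = 23.
Deficit = 23 − 46/25 = 529/25 ≥ 0, confirming Bessel's inequality. (The deficit equals ||v − Σ <v,e_j> e_j||^2, the squared distance from v to span{e_j}.)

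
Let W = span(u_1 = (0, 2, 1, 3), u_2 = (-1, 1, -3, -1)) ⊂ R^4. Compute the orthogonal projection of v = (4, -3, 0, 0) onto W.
proj_W(v) = (61/76, -161/76, 7/4, -89/76)

Set up U = [u_1 | ... | u_2] ∈ R^(4×2). The projector onto W = col(U) is P = U (U^T U)^(-1) U^T.
Compute U^T U =
  [14, -4]
  [-4, 12],
and U^T v = (-6, -7).
Solve U^T U · c = U^T v for the coefficients: c = (-25/38, -61/76). The projection is proj_W(v) = U c.
Check: (v - proj_W(v)) · u_1 = 0  (should be 0).
Check: (v - proj_W(v)) · u_2 = 0  (should be 0).
Result: proj_W(v) = (61/76, -161/76, 7/4, -89/76).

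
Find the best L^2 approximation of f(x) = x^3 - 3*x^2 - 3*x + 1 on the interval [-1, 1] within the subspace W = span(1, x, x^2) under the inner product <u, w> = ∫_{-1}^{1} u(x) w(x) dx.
g(x) = -3*x^2 - 12*x/5 + 1

The best approximation g ∈ W is the orthogonal projection of f onto W. Writing g = a_0 + a_1 x + a_2 x^2, the coefficients solve the normal equations G · a = b where
  G_{ij} = <φ_i, φ_j> and b_i = <f, φ_i>, with φ_0 = 1, φ_1 = x, φ_2 = x^2.
G =
  [2, 0, 2/3]
  [0, 2/3, 0]
  [2/3, 0, 2/5],
b = (0, -8/5, -8/15).
Solving gives a_0 = 1, a_1 = -12/5, a_2 = -3, so
  g(x) = -3*x^2 - 12*x/5 + 1.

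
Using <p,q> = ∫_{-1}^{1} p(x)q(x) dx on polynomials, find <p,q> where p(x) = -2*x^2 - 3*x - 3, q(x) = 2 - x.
<p,q> = -38/3

Expand the product: p(x)·q(x) = 2*x^3 - x^2 - 3*x - 6.
∫_{-1}^{1} of each monomial x^k gives [2/(k+1) if k even, 0 if k odd]. Integrating term-by-term (or equivalently evaluating the antiderivative F(x) = x^4/2 - x^3/3 - 3*x^2/2 - 6*x at the endpoints):
  F(1) − F(−1) = -22/3 − (16/3) = -38/3.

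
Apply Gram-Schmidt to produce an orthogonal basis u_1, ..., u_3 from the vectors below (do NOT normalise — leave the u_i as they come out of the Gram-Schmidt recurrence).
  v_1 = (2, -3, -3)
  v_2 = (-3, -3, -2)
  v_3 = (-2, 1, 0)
Orthogonal basis:
  u_1 = (2, -3, -3)
  u_2 = (-42/11, -39/22, -17/22)
  u_3 = (-57/403, 19/31, -285/403)

Apply the Gram-Schmidt recurrence
  u_1 = v_1
  u_i = v_i − Σ_{j<i} ((v_i · u_j) / (u_j · u_j)) · u_j.

Step by step this gives:
  u_1 = (2, -3, -3)
  u_2 = (-42/11, -39/22, -17/22)
  u_3 = (-57/403, 19/31, -285/403)

Orthogonality check:
  u_2 · u_1 = 0 (should be 0)
  u_3 · u_1 = 0 (should be 0)
  u_3 · u_2 = 0 (should be 0)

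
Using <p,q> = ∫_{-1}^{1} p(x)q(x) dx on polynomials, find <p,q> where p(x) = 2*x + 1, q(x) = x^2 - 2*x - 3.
<p,q> = -8

Expand the product: p(x)·q(x) = 2*x^3 - 3*x^2 - 8*x - 3.
∫_{-1}^{1} of each monomial x^k gives [2/(k+1) if k even, 0 if k odd]. Integrating term-by-term (or equivalently evaluating the antiderivative F(x) = x^4/2 - x^3 - 4*x^2 - 3*x at the endpoints):
  F(1) − F(−1) = -15/2 − (1/2) = -8.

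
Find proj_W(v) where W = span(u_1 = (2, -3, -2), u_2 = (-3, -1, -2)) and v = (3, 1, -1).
proj_W(v) = (193/79, -31/79, 42/79)

Set up U = [u_1 | ... | u_2] ∈ R^(3×2). The projector onto W = col(U) is P = U (U^T U)^(-1) U^T.
Compute U^T U =
  [17, 1]
  [1, 14],
and U^T v = (5, -8).
Solve U^T U · c = U^T v for the coefficients: c = (26/79, -47/79). The projection is proj_W(v) = U c.
Check: (v - proj_W(v)) · u_1 = 0  (should be 0).
Check: (v - proj_W(v)) · u_2 = 0  (should be 0).
Result: proj_W(v) = (193/79, -31/79, 42/79).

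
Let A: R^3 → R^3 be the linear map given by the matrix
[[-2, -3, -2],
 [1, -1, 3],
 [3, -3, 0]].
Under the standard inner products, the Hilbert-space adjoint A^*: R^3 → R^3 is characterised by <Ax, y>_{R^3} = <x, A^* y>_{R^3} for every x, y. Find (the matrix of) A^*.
A^* = A^T =
[[-2, 1, 3],
 [-3, -1, -3],
 [-2, 3, 0]]

For real matrices with standard dot products, the defining identity <Ax, y> = <x, A^* y> gives (Ax)^T y = x^T (A^*) y, i.e. x^T A^T y = x^T (A^*) y. Since this holds for all x, y, we must have A^* = A^T. Therefore
A^* =
[[-2, 1, 3],
 [-3, -1, -3],
 [-2, 3, 0]].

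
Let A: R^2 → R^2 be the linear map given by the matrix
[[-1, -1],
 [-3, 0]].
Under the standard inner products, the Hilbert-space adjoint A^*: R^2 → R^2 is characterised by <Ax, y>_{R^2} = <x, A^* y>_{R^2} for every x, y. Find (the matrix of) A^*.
A^* = A^T =
[[-1, -3],
 [-1, 0]]

For real matrices with standard dot products, the defining identity <Ax, y> = <x, A^* y> gives (Ax)^T y = x^T (A^*) y, i.e. x^T A^T y = x^T (A^*) y. Since this holds for all x, y, we must have A^* = A^T. Therefore
A^* =
[[-1, -3],
 [-1, 0]].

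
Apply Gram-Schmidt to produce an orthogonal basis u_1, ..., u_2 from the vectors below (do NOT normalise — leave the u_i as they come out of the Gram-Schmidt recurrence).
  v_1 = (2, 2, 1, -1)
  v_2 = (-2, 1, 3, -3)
Orthogonal basis:
  u_1 = (2, 2, 1, -1)
  u_2 = (-14/5, 1/5, 13/5, -13/5)

Apply the Gram-Schmidt recurrence
  u_1 = v_1
  u_i = v_i − Σ_{j<i} ((v_i · u_j) / (u_j · u_j)) · u_j.

Step by step this gives:
  u_1 = (2, 2, 1, -1)
  u_2 = (-14/5, 1/5, 13/5, -13/5)

Orthogonality check:
  u_2 · u_1 = 0 (should be 0)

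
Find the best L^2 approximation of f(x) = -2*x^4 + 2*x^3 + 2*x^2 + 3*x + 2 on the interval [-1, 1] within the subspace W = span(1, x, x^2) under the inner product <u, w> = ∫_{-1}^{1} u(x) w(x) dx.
g(x) = 2*x^2/7 + 21*x/5 + 76/35

The best approximation g ∈ W is the orthogonal projection of f onto W. Writing g = a_0 + a_1 x + a_2 x^2, the coefficients solve the normal equations G · a = b where
  G_{ij} = <φ_i, φ_j> and b_i = <f, φ_i>, with φ_0 = 1, φ_1 = x, φ_2 = x^2.
G =
  [2, 0, 2/3]
  [0, 2/3, 0]
  [2/3, 0, 2/5],
b = (68/15, 14/5, 164/105).
Solving gives a_0 = 76/35, a_1 = 21/5, a_2 = 2/7, so
  g(x) = 2*x^2/7 + 21*x/5 + 76/35.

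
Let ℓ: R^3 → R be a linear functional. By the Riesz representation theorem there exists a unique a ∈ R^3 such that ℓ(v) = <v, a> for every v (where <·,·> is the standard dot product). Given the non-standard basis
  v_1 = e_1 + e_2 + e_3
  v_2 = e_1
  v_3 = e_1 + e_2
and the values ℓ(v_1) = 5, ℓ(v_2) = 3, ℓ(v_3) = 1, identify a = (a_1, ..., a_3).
a = (3, -2, 4)

Write a = (a_1, ..., a_3) in the standard basis. For each basis vector v_i, ℓ(v_i) = <v_i, a> is a linear equation in the a_j's. Collect the n equations into a matrix system V a = ℓ, where row i of V is v_i (expressed in the standard basis). Since V is invertible (lower-triangular with 1s on the diagonal, up to permutation), solve by back-substitution:
  V =
[[1, 1, 1],
 [1, 0, 0],
 [1, 1, 0]]
  V a = (5, 3, 1)
Solving gives a = (3, -2, 4).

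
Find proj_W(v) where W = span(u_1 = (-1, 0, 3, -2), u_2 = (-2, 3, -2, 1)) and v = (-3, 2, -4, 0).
proj_W(v) = (-205/108, 113/36, -289/108, 155/108)

Set up U = [u_1 | ... | u_2] ∈ R^(4×2). The projector onto W = col(U) is P = U (U^T U)^(-1) U^T.
Compute U^T U =
  [14, -6]
  [-6, 18],
and U^T v = (-9, 20).
Solve U^T U · c = U^T v for the coefficients: c = (-7/36, 113/108). The projection is proj_W(v) = U c.
Check: (v - proj_W(v)) · u_1 = 0  (should be 0).
Check: (v - proj_W(v)) · u_2 = 0  (should be 0).
Result: proj_W(v) = (-205/108, 113/36, -289/108, 155/108).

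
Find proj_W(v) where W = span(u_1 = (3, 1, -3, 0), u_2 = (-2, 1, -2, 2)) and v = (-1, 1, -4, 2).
proj_W(v) = (-5/6, 65/41, -895/246, 275/123)

Set up U = [u_1 | ... | u_2] ∈ R^(4×2). The projector onto W = col(U) is P = U (U^T U)^(-1) U^T.
Compute U^T U =
  [19, 1]
  [1, 13],
and U^T v = (10, 15).
Solve U^T U · c = U^T v for the coefficients: c = (115/246, 275/246). The projection is proj_W(v) = U c.
Check: (v - proj_W(v)) · u_1 = 0  (should be 0).
Check: (v - proj_W(v)) · u_2 = 0  (should be 0).
Result: proj_W(v) = (-5/6, 65/41, -895/246, 275/123).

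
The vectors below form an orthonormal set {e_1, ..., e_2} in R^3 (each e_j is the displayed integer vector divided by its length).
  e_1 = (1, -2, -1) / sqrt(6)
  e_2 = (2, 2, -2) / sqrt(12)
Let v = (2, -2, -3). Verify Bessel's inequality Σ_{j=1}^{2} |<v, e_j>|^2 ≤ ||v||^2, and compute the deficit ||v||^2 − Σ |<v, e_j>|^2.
Σ |<v, e_j>|^2 = 33/2; ||v||^2 = 17; deficit = 1/2

Write each e_j = u_j / sqrt(<u_j, u_j>) where u_j is the displayed integer vector. Then <v, e_j> = <v, u_j> / sqrt(<u_j, u_j>), so |<v, e_j>|^2 = <v, u_j>^2 / <u_j, u_j>.
Coefficients: <v, e_1> = 9/sqrt(6), <v, e_2> = 6/sqrt(12).
Square and sum: Σ |<v, e_j>|^2 = 33/2.
Compute ||v||^2 = v·v = 17.
Deficit = 17 − 33/2 = 1/2 ≥ 0, confirming Bessel's inequality. (The deficit equals ||v − Σ <v,e_j> e_j||^2, the squared distance from v to span{e_j}.)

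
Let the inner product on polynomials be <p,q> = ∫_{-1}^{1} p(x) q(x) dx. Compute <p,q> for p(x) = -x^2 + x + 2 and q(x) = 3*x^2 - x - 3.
<p,q> = -118/15

Expand the product: p(x)·q(x) = -3*x^4 + 4*x^3 + 8*x^2 - 5*x - 6.
∫_{-1}^{1} of each monomial x^k gives [2/(k+1) if k even, 0 if k odd]. Integrating term-by-term (or equivalently evaluating the antiderivative F(x) = -3*x^5/5 + x^4 + 8*x^3/3 - 5*x^2/2 - 6*x at the endpoints):
  F(1) − F(−1) = -163/30 − (73/30) = -118/15.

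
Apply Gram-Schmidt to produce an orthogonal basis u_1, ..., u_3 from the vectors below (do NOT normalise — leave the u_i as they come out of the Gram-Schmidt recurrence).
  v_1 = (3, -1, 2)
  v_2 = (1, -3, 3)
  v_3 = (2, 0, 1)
Orthogonal basis:
  u_1 = (3, -1, 2)
  u_2 = (-11/7, -15/7, 9/7)
  u_3 = (-3/61, 7/61, 8/61)

Apply the Gram-Schmidt recurrence
  u_1 = v_1
  u_i = v_i − Σ_{j<i} ((v_i · u_j) / (u_j · u_j)) · u_j.

Step by step this gives:
  u_1 = (3, -1, 2)
  u_2 = (-11/7, -15/7, 9/7)
  u_3 = (-3/61, 7/61, 8/61)

Orthogonality check:
  u_2 · u_1 = 0 (should be 0)
  u_3 · u_1 = 0 (should be 0)
  u_3 · u_2 = 0 (should be 0)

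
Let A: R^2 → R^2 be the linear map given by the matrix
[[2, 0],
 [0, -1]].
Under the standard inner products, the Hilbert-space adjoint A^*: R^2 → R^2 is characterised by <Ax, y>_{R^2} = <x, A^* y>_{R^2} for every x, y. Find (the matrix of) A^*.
A^* = A^T =
[[2, 0],
 [0, -1]]

For real matrices with standard dot products, the defining identity <Ax, y> = <x, A^* y> gives (Ax)^T y = x^T (A^*) y, i.e. x^T A^T y = x^T (A^*) y. Since this holds for all x, y, we must have A^* = A^T. Therefore
A^* =
[[2, 0],
 [0, -1]].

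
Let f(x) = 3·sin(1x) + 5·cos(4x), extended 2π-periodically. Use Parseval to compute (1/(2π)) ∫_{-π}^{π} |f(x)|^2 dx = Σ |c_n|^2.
Σ |c_n|^2 = 17

Expand |f|^2 and use orthogonality of {sin(nx), cos(mx)} on [-π, π]:
  ∫_{-π}^{π} sin(nx)^2 dx = π, ∫ cos(mx)^2 dx = π, and cross terms integrate to 0.
So ∫_{-π}^{π} f(x)^2 dx = 3^2 · π + 5^2 · π = (9 + 25)π.
Divide by 2π: (9 + 25)/2 = 17.
By Parseval, this equals Σ |c_n|^2.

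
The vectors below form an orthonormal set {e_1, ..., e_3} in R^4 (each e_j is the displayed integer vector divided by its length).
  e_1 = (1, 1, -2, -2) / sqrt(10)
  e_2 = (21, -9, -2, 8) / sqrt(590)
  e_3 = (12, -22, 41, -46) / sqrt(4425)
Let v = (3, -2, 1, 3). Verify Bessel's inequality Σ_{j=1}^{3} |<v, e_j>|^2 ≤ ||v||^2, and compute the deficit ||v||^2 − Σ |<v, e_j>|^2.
Σ |<v, e_j>|^2 = 1721/75; ||v||^2 = 23; deficit = 4/75

Write each e_j = u_j / sqrt(<u_j, u_j>) where u_j is the displayed integer vector. Then <v, e_j> = <v, u_j> / sqrt(<u_j, u_j>), so |<v, e_j>|^2 = <v, u_j>^2 / <u_j, u_j>.
Coefficients: <v, e_1> = -7/sqrt(10), <v, e_2> = 103/sqrt(590), <v, e_3> = -17/sqrt(4425).
Square and sum: Σ |<v, e_j>|^2 = 1721/75.
Compute ||v||^2 = v·v = 23.
Deficit = 23 − 1721/75 = 4/75 ≥ 0, confirming Bessel's inequality. (The deficit equals ||v − Σ <v,e_j> e_j||^2, the squared distance from v to span{e_j}.)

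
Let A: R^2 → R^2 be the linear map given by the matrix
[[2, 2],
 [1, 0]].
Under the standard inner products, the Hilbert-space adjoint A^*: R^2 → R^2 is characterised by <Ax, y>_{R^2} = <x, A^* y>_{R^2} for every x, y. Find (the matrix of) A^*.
A^* = A^T =
[[2, 1],
 [2, 0]]

For real matrices with standard dot products, the defining identity <Ax, y> = <x, A^* y> gives (Ax)^T y = x^T (A^*) y, i.e. x^T A^T y = x^T (A^*) y. Since this holds for all x, y, we must have A^* = A^T. Therefore
A^* =
[[2, 1],
 [2, 0]].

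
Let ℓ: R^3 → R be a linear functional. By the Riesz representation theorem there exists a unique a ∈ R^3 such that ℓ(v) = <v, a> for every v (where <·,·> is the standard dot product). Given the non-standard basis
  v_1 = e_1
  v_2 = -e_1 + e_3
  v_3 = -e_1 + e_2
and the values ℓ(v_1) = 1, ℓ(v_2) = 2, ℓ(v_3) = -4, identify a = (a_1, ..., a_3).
a = (1, -3, 3)

Write a = (a_1, ..., a_3) in the standard basis. For each basis vector v_i, ℓ(v_i) = <v_i, a> is a linear equation in the a_j's. Collect the n equations into a matrix system V a = ℓ, where row i of V is v_i (expressed in the standard basis). Since V is invertible (lower-triangular with 1s on the diagonal, up to permutation), solve by back-substitution:
  V =
[[1, 0, 0],
 [-1, 0, 1],
 [-1, 1, 0]]
  V a = (1, 2, -4)
Solving gives a = (1, -3, 3).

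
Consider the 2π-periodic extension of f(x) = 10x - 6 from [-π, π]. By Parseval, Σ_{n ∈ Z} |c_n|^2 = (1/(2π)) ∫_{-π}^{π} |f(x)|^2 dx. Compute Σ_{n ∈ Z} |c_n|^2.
Σ |c_n|^2 = 100π^2/3 + 36

Expand and integrate term by term over [-π, π]:
  ∫ (10x)^2 dx = 100·(2π^3/3); ∫ 2·10·(-6)·x dx = 0 (odd integrand); ∫ (-6)^2 dx = 36·2π.
So (1/(2π)) ∫_{-π}^{π} (10x - 6)^2 dx = 100π^2/3 + 36 = 100π^2/3 + 36.
Parseval ⇒ Σ |c_n|^2 = 100π^2/3 + 36.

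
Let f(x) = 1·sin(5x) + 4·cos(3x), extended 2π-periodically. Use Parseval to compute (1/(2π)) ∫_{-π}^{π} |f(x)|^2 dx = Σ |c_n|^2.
Σ |c_n|^2 = 17/2

Expand |f|^2 and use orthogonality of {sin(nx), cos(mx)} on [-π, π]:
  ∫_{-π}^{π} sin(nx)^2 dx = π, ∫ cos(mx)^2 dx = π, and cross terms integrate to 0.
So ∫_{-π}^{π} f(x)^2 dx = 1^2 · π + 4^2 · π = (1 + 16)π.
Divide by 2π: (1 + 16)/2 = 17/2.
By Parseval, this equals Σ |c_n|^2.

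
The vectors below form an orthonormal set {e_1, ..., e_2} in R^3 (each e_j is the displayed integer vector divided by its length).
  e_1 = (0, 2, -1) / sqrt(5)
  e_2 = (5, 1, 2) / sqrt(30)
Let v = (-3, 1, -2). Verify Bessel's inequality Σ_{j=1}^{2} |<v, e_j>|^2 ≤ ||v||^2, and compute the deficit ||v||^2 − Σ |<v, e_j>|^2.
Σ |<v, e_j>|^2 = 14; ||v||^2 = 14; deficit = 0

Write each e_j = u_j / sqrt(<u_j, u_j>) where u_j is the displayed integer vector. Then <v, e_j> = <v, u_j> / sqrt(<u_j, u_j>), so |<v, e_j>|^2 = <v, u_j>^2 / <u_j, u_j>.
Coefficients: <v, e_1> = 4/sqrt(5), <v, e_2> = -18/sqrt(30).
Square and sum: Σ |<v, e_j>|^2 = 14.
Compute ||v||^2 = v·v = 14.
Deficit = 14 − 14 = 0 ≥ 0, confirming Bessel's inequality. (The deficit equals ||v − Σ <v,e_j> e_j||^2, the squared distance from v to span{e_j}.)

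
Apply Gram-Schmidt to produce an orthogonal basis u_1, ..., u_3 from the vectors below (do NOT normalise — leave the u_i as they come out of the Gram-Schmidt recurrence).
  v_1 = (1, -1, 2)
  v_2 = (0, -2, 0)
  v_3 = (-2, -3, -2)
Orthogonal basis:
  u_1 = (1, -1, 2)
  u_2 = (-1/3, -5/3, -2/3)
  u_3 = (-4/5, 0, 2/5)

Apply the Gram-Schmidt recurrence
  u_1 = v_1
  u_i = v_i − Σ_{j<i} ((v_i · u_j) / (u_j · u_j)) · u_j.

Step by step this gives:
  u_1 = (1, -1, 2)
  u_2 = (-1/3, -5/3, -2/3)
  u_3 = (-4/5, 0, 2/5)

Orthogonality check:
  u_2 · u_1 = 0 (should be 0)
  u_3 · u_1 = 0 (should be 0)
  u_3 · u_2 = 0 (should be 0)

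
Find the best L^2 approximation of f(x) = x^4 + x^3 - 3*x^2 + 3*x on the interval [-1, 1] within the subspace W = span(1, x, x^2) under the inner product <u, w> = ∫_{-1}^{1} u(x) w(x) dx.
g(x) = -15*x^2/7 + 18*x/5 - 3/35

The best approximation g ∈ W is the orthogonal projection of f onto W. Writing g = a_0 + a_1 x + a_2 x^2, the coefficients solve the normal equations G · a = b where
  G_{ij} = <φ_i, φ_j> and b_i = <f, φ_i>, with φ_0 = 1, φ_1 = x, φ_2 = x^2.
G =
  [2, 0, 2/3]
  [0, 2/3, 0]
  [2/3, 0, 2/5],
b = (-8/5, 12/5, -32/35).
Solving gives a_0 = -3/35, a_1 = 18/5, a_2 = -15/7, so
  g(x) = -15*x^2/7 + 18*x/5 - 3/35.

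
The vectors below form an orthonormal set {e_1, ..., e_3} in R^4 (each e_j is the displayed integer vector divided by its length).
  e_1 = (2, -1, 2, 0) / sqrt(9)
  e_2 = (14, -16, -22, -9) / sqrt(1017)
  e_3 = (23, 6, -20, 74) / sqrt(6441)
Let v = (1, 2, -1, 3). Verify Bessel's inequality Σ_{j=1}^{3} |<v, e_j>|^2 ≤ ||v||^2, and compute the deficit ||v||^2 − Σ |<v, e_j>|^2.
Σ |<v, e_j>|^2 = 734/57; ||v||^2 = 15; deficit = 121/57

Write each e_j = u_j / sqrt(<u_j, u_j>) where u_j is the displayed integer vector. Then <v, e_j> = <v, u_j> / sqrt(<u_j, u_j>), so |<v, e_j>|^2 = <v, u_j>^2 / <u_j, u_j>.
Coefficients: <v, e_1> = -2/sqrt(9), <v, e_2> = -23/sqrt(1017), <v, e_3> = 277/sqrt(6441).
Square and sum: Σ |<v, e_j>|^2 = 734/57.
Compute ||v||^2 = v·v = 15.
Deficit = 15 − 734/57 = 121/57 ≥ 0, confirming Bessel's inequality. (The deficit equals ||v − Σ <v,e_j> e_j||^2, the squared distance from v to span{e_j}.)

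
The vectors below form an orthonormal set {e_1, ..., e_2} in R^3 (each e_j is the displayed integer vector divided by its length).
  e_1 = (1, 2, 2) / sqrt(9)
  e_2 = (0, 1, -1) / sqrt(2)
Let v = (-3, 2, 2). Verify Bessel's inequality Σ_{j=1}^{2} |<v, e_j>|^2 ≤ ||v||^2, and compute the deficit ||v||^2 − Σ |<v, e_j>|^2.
Σ |<v, e_j>|^2 = 25/9; ||v||^2 = 17; deficit = 128/9

Write each e_j = u_j / sqrt(<u_j, u_j>) where u_j is the displayed integer vector. Then <v, e_j> = <v, u_j> / sqrt(<u_j, u_j>), so |<v, e_j>|^2 = <v, u_j>^2 / <u_j, u_j>.
Coefficients: <v, e_1> = 5/sqrt(9), <v, e_2> = 0/sqrt(2).
Square and sum: Σ |<v, e_j>|^2 = 25/9.
Compute ||v||^2 = v·v = 17.
Deficit = 17 − 25/9 = 128/9 ≥ 0, confirming Bessel's inequality. (The deficit equals ||v − Σ <v,e_j> e_j||^2, the squared distance from v to span{e_j}.)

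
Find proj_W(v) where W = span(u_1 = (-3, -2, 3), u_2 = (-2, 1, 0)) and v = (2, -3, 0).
proj_W(v) = (112/47, -105/47, 42/47)

Set up U = [u_1 | ... | u_2] ∈ R^(3×2). The projector onto W = col(U) is P = U (U^T U)^(-1) U^T.
Compute U^T U =
  [22, 4]
  [4, 5],
and U^T v = (0, -7).
Solve U^T U · c = U^T v for the coefficients: c = (14/47, -77/47). The projection is proj_W(v) = U c.
Check: (v - proj_W(v)) · u_1 = 0  (should be 0).
Check: (v - proj_W(v)) · u_2 = 0  (should be 0).
Result: proj_W(v) = (112/47, -105/47, 42/47).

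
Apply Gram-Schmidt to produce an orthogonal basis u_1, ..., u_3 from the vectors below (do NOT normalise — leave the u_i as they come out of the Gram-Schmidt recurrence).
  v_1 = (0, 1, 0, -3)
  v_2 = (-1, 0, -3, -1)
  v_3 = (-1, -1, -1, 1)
Orthogonal basis:
  u_1 = (0, 1, 0, -3)
  u_2 = (-1, -3/10, -3, -1/10)
  u_3 = (-59/101, -48/101, 25/101, -16/101)

Apply the Gram-Schmidt recurrence
  u_1 = v_1
  u_i = v_i − Σ_{j<i} ((v_i · u_j) / (u_j · u_j)) · u_j.

Step by step this gives:
  u_1 = (0, 1, 0, -3)
  u_2 = (-1, -3/10, -3, -1/10)
  u_3 = (-59/101, -48/101, 25/101, -16/101)

Orthogonality check:
  u_2 · u_1 = 0 (should be 0)
  u_3 · u_1 = 0 (should be 0)
  u_3 · u_2 = 0 (should be 0)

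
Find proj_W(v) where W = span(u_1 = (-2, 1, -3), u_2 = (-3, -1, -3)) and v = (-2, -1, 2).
proj_W(v) = (-13/35, -127/70, 9/14)

Set up U = [u_1 | ... | u_2] ∈ R^(3×2). The projector onto W = col(U) is P = U (U^T U)^(-1) U^T.
Compute U^T U =
  [14, 14]
  [14, 19],
and U^T v = (-3, 1).
Solve U^T U · c = U^T v for the coefficients: c = (-71/70, 4/5). The projection is proj_W(v) = U c.
Check: (v - proj_W(v)) · u_1 = 0  (should be 0).
Check: (v - proj_W(v)) · u_2 = 0  (should be 0).
Result: proj_W(v) = (-13/35, -127/70, 9/14).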